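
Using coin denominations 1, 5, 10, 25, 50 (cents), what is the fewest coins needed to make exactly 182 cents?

182 = 3×50 + 1×25 + 1×5 + 2×1
Total coins = 3 + 1 + 1 + 2 = 7

7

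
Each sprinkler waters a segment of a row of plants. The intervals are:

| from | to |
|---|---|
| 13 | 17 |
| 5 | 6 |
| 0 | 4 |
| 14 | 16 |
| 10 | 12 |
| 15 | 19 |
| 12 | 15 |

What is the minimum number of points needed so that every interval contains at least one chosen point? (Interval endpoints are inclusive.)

Sorted: [0,4] [5,6] [10,12] [12,15] [14,16] [13,17] [15,19]
{[0,4]} hit by 4; {[5,6]} hit by 6; {[10,12],[12,15]} hit by 12; {[14,16],[13,17],[15,19]} hit by 16.
Points: 4, 6, 12, 16 (4 total).

4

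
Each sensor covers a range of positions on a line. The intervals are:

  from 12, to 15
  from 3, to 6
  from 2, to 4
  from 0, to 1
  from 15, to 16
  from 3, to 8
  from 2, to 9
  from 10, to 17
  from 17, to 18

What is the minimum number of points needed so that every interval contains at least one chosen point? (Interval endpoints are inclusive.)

Sort by right endpoint; whenever an interval is uncovered, place a point at its right end.
By right end: [0,1]  [2,4]  [3,6]  [3,8]  [2,9]  [12,15]  [15,16]  [10,17]  [17,18]
[0,1] uncovered → point at 1; [2,4] uncovered → point at 4; [12,15] uncovered → point at 15; [17,18] uncovered → point at 18.
Points: 1, 4, 15, 18 (4 total).

4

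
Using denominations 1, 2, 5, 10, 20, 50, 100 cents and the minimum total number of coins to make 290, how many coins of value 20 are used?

2

Greedy: take as many of the largest coin as possible, then repeat with the remainder.
290 − 2×100→90 − 1×50→40 − 2×20→0
Count of 20: 2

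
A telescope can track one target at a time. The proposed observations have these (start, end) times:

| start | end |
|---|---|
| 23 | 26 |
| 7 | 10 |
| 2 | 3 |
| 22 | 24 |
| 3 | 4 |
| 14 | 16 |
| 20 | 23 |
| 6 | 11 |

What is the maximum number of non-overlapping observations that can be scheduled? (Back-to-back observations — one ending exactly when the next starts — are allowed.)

By end time: (2,3), (3,4), (7,10), (6,11), (14,16), (20,23), (22,24), (23,26).
Pick (2,3); next start ≥ 3 → (3,4); next start ≥ 4 → (7,10); next start ≥ 10 → (14,16); next start ≥ 16 → (20,23); next start ≥ 23 → (23,26).
Selected 6 observations.

6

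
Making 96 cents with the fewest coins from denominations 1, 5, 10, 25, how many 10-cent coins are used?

2

Use the largest denomination that fits, subtract, and repeat.
96 = 3×25 + 2×10 + 1×1
Count of 10: 2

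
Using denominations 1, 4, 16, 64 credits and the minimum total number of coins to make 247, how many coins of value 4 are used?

247 = 3×64 + 3×16 + 1×4 + 3×1
Count of 4: 1

1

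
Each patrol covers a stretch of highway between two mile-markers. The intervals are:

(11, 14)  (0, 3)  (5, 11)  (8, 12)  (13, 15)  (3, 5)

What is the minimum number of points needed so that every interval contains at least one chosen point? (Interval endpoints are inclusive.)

Process intervals by earliest right end; each time one isn't hit yet, stab at its right endpoint.
By right end: [0,3]  [3,5]  [5,11]  [8,12]  [11,14]  [13,15]
[0,3] uncovered → point at 3; [5,11] uncovered → point at 11; [13,15] uncovered → point at 15.
Points: 3, 11, 15 (3 total).

3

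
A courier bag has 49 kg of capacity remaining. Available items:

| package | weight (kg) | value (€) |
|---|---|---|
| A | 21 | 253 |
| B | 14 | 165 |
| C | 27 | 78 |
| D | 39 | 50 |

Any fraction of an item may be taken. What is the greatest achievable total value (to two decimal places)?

458.44

Order: A (253/21=12.05) > B (165/14=11.79) > C (78/27=2.89) > D (50/39=1.28)
Fill: take A (21 @ 253) → take B (14 @ 165) → take 14/27 of C → 40.44; 49/49 used.
Total value = 458.44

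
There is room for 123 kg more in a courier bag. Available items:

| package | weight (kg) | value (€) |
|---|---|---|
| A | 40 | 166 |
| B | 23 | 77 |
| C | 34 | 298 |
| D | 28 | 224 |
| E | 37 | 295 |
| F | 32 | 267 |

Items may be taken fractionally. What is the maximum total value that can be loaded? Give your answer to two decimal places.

Greedy by value/weight ratio, highest first.
Order: C (298/34=8.76) > F (267/32=8.34) > D (224/28=8.00) > E (295/37=7.97) > A (166/40=4.15) > B (77/23=3.35)
Fill: take C (34 @ 298) → take F (32 @ 267) → take D (28 @ 224) → take 29/37 of E → 231.22; 123/123 used.
Total value = 1020.22

1020.22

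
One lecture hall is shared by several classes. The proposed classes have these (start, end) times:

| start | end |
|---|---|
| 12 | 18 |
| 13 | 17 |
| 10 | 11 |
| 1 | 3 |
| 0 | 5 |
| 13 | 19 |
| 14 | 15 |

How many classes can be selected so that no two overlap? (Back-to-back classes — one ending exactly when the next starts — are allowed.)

3

By end time: (1,3), (0,5), (10,11), (14,15), (13,17), (12,18), (13,19).
Pick (1,3); next start ≥ 3 → (10,11); next start ≥ 11 → (14,15).
Selected 3 classes.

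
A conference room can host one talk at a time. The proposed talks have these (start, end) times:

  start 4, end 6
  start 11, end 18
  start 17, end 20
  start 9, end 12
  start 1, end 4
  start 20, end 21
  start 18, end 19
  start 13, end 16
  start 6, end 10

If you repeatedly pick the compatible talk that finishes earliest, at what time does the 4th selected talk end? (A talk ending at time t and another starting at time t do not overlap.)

16

Order by finish time; keep every interval that doesn't clash with the previous kept one.
By end time: (1,4), (4,6), (6,10), (9,12), (13,16), (11,18), (18,19), (17,20), (20,21).
Pick (1,4); next start ≥ 4 → (4,6); next start ≥ 6 → (6,10); next start ≥ 10 → (13,16); next start ≥ 16 → (18,19); next start ≥ 19 → (20,21).
Selected: (1,4) (4,6) (6,10) (13,16) (18,19) (20,21)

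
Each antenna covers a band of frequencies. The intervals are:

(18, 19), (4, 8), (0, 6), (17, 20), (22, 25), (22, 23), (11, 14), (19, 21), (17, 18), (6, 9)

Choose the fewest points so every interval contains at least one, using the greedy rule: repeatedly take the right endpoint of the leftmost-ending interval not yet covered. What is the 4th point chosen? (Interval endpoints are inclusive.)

21

By right end: [0,6]  [4,8]  [6,9]  [11,14]  [17,18]  [18,19]  [17,20]  [19,21]  [22,23]  [22,25]
[0,6] uncovered → point at 6; [11,14] uncovered → point at 14; [17,18] uncovered → point at 18; [19,21] uncovered → point at 21; [22,23] uncovered → point at 23.
Points: 6, 14, 18, 21, 23 (5 total).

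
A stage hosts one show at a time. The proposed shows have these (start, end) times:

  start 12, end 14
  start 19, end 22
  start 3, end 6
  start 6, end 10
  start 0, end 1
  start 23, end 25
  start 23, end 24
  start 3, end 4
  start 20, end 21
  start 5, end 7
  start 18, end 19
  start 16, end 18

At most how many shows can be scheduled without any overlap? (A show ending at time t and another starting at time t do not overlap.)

8

Sorted by end: (0,1)  (3,4)  (3,6)  (5,7)  (6,10)  (12,14)  (16,18)  (18,19)  (20,21)  (19,22)  (23,24)  (23,25)
take (0,1); take (3,4); take (5,7); take (12,14); take (16,18); take (18,19); take (20,21); skip (19,22); take (23,24).
Selected 8 shows.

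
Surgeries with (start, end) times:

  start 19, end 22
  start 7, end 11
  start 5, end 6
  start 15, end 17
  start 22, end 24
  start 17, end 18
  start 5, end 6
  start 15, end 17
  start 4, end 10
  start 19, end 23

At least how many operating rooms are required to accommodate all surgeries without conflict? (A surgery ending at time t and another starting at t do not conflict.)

starts: [4, 5, 5, 7, 15, 15, 17, 19, 19, 22]
ends:   [6, 6, 10, 11, 17, 17, 18, 22, 23, 24]
s4→1 s5→2 s5→3  — peak 3.

3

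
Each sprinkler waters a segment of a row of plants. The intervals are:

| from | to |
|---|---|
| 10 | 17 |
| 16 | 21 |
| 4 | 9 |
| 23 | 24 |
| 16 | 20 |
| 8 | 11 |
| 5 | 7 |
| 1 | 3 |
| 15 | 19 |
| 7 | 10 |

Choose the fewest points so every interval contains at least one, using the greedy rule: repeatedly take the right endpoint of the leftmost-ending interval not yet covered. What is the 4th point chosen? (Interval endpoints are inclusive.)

19

Process intervals by earliest right end; each time one isn't hit yet, stab at its right endpoint.
Sorted: [1,3] [5,7] [4,9] [7,10] [8,11] [10,17] [15,19] [16,20] [16,21] [23,24]
{[1,3]} hit by 3; {[5,7],[4,9],[7,10]} hit by 7; {[8,11],[10,17]} hit by 11; {[15,19],[16,20],[16,21]} hit by 19; {[23,24]} hit by 24.
Points: 3, 7, 11, 19, 24 (5 total).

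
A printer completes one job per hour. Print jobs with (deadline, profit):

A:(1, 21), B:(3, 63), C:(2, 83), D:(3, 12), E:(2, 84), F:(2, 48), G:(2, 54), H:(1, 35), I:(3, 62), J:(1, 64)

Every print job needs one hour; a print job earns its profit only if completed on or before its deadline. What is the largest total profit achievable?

230

Take jobs in profit order; each goes to the latest open slot no later than its deadline.
Profit order: E=84 C=83 J=64 B=63 I=62 G=54 F=48 H=35 A=21 D=12
Assign: E→slot 2, C→slot 1, J skipped, B→slot 3, I skipped, G skipped, F skipped, H skipped, A skipped, D skipped.
Slots: [1:C] [2:E] [3:B]
Profit = 83 + 84 + 63 = 230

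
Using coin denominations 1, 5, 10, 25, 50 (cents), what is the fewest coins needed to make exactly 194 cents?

194 − 3×50→44 − 1×25→19 − 1×10→9 − 1×5→4 − 4×1→0
Total coins = 3 + 1 + 1 + 1 + 4 = 10

10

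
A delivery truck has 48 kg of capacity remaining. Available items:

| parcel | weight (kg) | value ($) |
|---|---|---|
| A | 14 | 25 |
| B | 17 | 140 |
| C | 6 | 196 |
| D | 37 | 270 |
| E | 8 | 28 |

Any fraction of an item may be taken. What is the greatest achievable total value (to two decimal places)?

Sort by value per unit weight and fill in that order.
Order: C (196/6=32.67) > B (140/17=8.24) > D (270/37=7.30) > E (28/8=3.50) > A (25/14=1.79)
Fill: take C (6 @ 196) → take B (17 @ 140) → take 25/37 of D → 182.43; 48/48 used.
Total value = 518.43

518.43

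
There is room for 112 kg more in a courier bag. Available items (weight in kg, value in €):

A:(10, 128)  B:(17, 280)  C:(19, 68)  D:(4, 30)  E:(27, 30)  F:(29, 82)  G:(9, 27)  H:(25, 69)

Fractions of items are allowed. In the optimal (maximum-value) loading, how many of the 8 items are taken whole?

6

Ratios (sorted): B 16.47, A 12.80, D 7.50, C 3.58, G 3.00, F 2.83, H 2.76, E 1.11
take B (17 @ 280); take A (10 @ 128); take D (4 @ 30); take C (19 @ 68); take G (9 @ 27); take F (29 @ 82); take 24/25 of H → 66.24. Capacity used 112/112.
6 item(s) taken whole; one partial (take 24/25 of H).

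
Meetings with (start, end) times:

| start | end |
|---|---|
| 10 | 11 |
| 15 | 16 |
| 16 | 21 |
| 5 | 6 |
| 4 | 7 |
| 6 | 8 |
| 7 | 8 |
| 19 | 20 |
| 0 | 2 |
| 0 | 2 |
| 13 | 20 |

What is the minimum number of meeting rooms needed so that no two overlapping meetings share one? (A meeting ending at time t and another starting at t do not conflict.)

starts: [0, 0, 4, 5, 6, 7, 10, 13, 15, 16, 19]
ends:   [2, 2, 6, 7, 8, 8, 11, 16, 20, 20, 21]
s0→1 s0→2 e2→1 e2→0 s4→1 s5→2 e6→1 s6→2 e7→1 s7→2 e8→1 e8→0 s10→1 e11→0 s13→1 s15→2 e16→1 s16→2 s19→3  — peak 3.

3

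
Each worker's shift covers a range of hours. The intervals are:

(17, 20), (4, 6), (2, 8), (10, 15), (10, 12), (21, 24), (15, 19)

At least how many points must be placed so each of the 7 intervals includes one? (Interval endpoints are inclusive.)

Sort by right endpoint; whenever an interval is uncovered, place a point at its right end.
Sorted: [4,6] [2,8] [10,12] [10,15] [15,19] [17,20] [21,24]
{[4,6],[2,8]} hit by 6; {[10,12],[10,15]} hit by 12; {[15,19],[17,20]} hit by 19; {[21,24]} hit by 24.
Points: 6, 12, 19, 24 (4 total).

4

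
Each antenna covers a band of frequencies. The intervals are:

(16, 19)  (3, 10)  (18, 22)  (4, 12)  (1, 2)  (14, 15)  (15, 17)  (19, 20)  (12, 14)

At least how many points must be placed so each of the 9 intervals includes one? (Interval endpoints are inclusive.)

Sorted: [1,2] [3,10] [4,12] [12,14] [14,15] [15,17] [16,19] [19,20] [18,22]
{[1,2]} hit by 2; {[3,10],[4,12]} hit by 10; {[12,14],[14,15]} hit by 14; {[15,17],[16,19]} hit by 17; {[19,20],[18,22]} hit by 20.
Points: 2, 10, 14, 17, 20 (5 total).

5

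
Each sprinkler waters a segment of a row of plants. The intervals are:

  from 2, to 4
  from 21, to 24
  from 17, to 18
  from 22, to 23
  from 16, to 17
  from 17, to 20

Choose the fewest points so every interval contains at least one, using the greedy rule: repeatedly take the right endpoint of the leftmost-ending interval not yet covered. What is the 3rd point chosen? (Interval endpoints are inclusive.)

By right end: [2,4]  [16,17]  [17,18]  [17,20]  [22,23]  [21,24]
[2,4] uncovered → point at 4; [16,17] uncovered → point at 17; [22,23] uncovered → point at 23.
Points: 4, 17, 23 (3 total).

23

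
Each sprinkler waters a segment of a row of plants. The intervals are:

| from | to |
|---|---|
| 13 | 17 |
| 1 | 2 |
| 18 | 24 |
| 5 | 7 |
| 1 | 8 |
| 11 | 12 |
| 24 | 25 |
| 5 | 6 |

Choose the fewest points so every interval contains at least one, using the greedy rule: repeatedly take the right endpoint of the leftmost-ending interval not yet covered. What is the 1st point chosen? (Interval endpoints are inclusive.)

Process intervals by earliest right end; each time one isn't hit yet, stab at its right endpoint.
Sorted: [1,2] [5,6] [5,7] [1,8] [11,12] [13,17] [18,24] [24,25]
{[1,2]} hit by 2; {[5,6],[5,7],[1,8]} hit by 6; {[11,12]} hit by 12; {[13,17]} hit by 17; {[18,24],[24,25]} hit by 24.
Points: 2, 6, 12, 17, 24 (5 total).

2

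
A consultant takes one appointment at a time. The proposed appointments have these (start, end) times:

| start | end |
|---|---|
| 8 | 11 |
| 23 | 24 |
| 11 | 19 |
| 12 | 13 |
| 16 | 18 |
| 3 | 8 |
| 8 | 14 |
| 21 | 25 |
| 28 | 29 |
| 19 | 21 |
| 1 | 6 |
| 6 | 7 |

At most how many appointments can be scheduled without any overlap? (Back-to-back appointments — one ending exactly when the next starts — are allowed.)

Sorted by end: (1,6)  (6,7)  (3,8)  (8,11)  (12,13)  (8,14)  (16,18)  (11,19)  (19,21)  (23,24)  (21,25)  (28,29)
take (1,6); take (6,7); skip (3,8); take (8,11); take (12,13); skip (8,14); take (16,18); take (19,21); take (23,24); take (28,29).
Selected 8 appointments.

8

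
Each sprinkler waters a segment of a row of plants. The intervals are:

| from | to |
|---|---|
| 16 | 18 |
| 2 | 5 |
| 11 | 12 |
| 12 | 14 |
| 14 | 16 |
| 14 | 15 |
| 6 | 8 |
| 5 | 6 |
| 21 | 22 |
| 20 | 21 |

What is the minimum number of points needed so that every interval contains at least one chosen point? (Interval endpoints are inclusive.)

Process intervals by earliest right end; each time one isn't hit yet, stab at its right endpoint.
By right end: [2,5]  [5,6]  [6,8]  [11,12]  [12,14]  [14,15]  [14,16]  [16,18]  [20,21]  [21,22]
[2,5] uncovered → point at 5; [6,8] uncovered → point at 8; [11,12] uncovered → point at 12; [14,15] uncovered → point at 15; [16,18] uncovered → point at 18; [20,21] uncovered → point at 21.
Points: 5, 8, 12, 15, 18, 21 (6 total).

6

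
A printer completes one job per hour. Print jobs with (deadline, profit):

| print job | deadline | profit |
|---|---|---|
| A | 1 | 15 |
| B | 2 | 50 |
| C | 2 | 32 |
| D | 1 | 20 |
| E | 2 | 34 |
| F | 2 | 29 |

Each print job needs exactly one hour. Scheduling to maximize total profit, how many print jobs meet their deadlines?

2

Take jobs in profit order; each goes to the latest open slot no later than its deadline.
Profit order: B=50 E=34 C=32 F=29 D=20 A=15
Assign: B→slot 2, E→slot 1, C skipped, F skipped, D skipped, A skipped.
Slots: [1:E] [2:B]
2 of 6 scheduled.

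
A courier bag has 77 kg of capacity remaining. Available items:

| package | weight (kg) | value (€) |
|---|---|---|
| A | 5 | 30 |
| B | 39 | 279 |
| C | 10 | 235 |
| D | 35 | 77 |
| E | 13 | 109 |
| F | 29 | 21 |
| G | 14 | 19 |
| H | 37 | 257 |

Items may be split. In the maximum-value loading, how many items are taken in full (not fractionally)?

Ratios (sorted): C 23.50, E 8.38, B 7.15, H 6.95, A 6.00, D 2.20, G 1.36, F 0.72
take C (10 @ 235); take E (13 @ 109); take B (39 @ 279); take 15/37 of H → 104.19. Capacity used 77/77.
3 item(s) taken whole; one partial (take 15/37 of H).

3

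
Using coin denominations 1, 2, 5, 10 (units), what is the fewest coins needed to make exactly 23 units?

23 − 2×10→3 − 1×2→1 − 1×1→0
Total coins = 2 + 1 + 1 = 4

4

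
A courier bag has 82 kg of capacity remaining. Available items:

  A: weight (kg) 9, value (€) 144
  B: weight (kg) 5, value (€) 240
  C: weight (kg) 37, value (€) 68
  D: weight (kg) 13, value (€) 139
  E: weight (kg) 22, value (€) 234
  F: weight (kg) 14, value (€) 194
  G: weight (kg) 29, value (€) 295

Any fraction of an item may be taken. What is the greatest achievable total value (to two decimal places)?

Sort by value per unit weight and fill in that order.
Order: B (240/5=48.00) > A (144/9=16.00) > F (194/14=13.86) > D (139/13=10.69) > E (234/22=10.64) > G (295/29=10.17) > C (68/37=1.84)
Fill: take B (5 @ 240) → take A (9 @ 144) → take F (14 @ 194) → take D (13 @ 139) → take E (22 @ 234) → take 19/29 of G → 193.28; 82/82 used.
Total value = 1144.28

1144.28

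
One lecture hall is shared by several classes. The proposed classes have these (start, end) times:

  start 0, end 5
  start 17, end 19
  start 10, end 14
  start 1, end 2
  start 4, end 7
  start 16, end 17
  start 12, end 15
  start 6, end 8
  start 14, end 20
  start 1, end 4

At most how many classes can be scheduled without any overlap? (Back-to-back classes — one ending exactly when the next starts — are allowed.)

Order by finish time; keep every interval that doesn't clash with the previous kept one.
By end time: (1,2), (1,4), (0,5), (4,7), (6,8), (10,14), (12,15), (16,17), (17,19), (14,20).
Pick (1,2); next start ≥ 2 → (4,7); next start ≥ 7 → (10,14); next start ≥ 14 → (16,17); next start ≥ 17 → (17,19).
Selected 5 classes.

5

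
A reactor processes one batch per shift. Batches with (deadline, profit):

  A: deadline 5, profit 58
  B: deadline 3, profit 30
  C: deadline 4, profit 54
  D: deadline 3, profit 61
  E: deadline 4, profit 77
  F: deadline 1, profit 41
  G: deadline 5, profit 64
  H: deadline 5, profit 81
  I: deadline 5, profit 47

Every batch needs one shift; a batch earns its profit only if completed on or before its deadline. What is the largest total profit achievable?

By profit: H(d5,81), E(d4,77), G(d5,64), D(d3,61), A(d5,58), C(d4,54), I(d5,47), F(d1,41), B(d3,30)
H→slot 5; E→slot 4; G→slot 3; D→slot 2; A→slot 1; C skipped; I skipped; F skipped; B skipped.
Profit = 58 + 61 + 64 + 77 + 81 = 341

341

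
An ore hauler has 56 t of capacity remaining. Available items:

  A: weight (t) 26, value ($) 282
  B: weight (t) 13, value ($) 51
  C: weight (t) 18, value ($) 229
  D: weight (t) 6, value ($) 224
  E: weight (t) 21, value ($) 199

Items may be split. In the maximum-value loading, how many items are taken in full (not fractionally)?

3

Order: D (224/6=37.33) > C (229/18=12.72) > A (282/26=10.85) > E (199/21=9.48) > B (51/13=3.92)
Fill: take D (6 @ 224) → take C (18 @ 229) → take A (26 @ 282) → take 6/21 of E → 56.86; 56/56 used.
3 item(s) taken whole; one partial (take 6/21 of E).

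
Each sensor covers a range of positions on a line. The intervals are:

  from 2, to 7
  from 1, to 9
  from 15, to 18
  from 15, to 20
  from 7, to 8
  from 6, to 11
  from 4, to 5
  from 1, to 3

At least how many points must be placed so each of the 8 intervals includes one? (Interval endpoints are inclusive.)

Sort by right endpoint; whenever an interval is uncovered, place a point at its right end.
Sorted: [1,3] [4,5] [2,7] [7,8] [1,9] [6,11] [15,18] [15,20]
{[1,3]} hit by 3; {[4,5],[2,7]} hit by 5; {[7,8],[1,9],[6,11]} hit by 8; {[15,18],[15,20]} hit by 18.
Points: 3, 5, 8, 18 (4 total).

4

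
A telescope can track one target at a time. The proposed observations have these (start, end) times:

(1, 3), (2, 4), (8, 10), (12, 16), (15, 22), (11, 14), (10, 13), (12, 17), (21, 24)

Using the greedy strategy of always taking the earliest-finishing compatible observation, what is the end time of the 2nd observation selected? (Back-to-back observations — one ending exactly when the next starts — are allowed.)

10

Sort by end time and greedily take each interval whose start is ≥ the last chosen end.
By end time: (1,3), (2,4), (8,10), (10,13), (11,14), (12,16), (12,17), (15,22), (21,24).
Pick (1,3); next start ≥ 3 → (8,10); next start ≥ 10 → (10,13); next start ≥ 13 → (15,22).
Selected: (1,3) (8,10) (10,13) (15,22)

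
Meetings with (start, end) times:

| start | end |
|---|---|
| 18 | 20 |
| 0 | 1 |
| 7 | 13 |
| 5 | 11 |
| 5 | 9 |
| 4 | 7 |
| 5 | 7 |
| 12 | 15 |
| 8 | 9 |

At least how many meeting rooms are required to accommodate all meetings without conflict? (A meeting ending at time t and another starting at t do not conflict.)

4

The answer is the maximum number of intervals overlapping at any instant.
starts: [0, 4, 5, 5, 5, 7, 8, 12, 18]
ends:   [1, 7, 7, 9, 9, 11, 13, 15, 20]
s0→1 e1→0 s4→1 s5→2 s5→3 s5→4  — peak 4.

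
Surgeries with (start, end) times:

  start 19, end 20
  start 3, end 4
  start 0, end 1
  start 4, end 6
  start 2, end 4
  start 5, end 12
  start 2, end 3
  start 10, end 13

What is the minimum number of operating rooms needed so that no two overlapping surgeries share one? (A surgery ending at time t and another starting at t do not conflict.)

The answer is the maximum number of intervals overlapping at any instant.
starts: [0, 2, 2, 3, 4, 5, 10, 19]
ends:   [1, 3, 4, 4, 6, 12, 13, 20]
s0→1 e1→0 s2→1 s2→2  — peak 2.

2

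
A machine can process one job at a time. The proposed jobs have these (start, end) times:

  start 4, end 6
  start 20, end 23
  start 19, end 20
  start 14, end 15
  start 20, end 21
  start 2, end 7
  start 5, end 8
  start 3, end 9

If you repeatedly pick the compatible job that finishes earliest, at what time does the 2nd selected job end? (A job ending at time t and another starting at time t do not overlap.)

15

By end time: (4,6), (2,7), (5,8), (3,9), (14,15), (19,20), (20,21), (20,23).
Pick (4,6); next start ≥ 6 → (14,15); next start ≥ 15 → (19,20); next start ≥ 20 → (20,21).
Selected: (4,6) (14,15) (19,20) (20,21)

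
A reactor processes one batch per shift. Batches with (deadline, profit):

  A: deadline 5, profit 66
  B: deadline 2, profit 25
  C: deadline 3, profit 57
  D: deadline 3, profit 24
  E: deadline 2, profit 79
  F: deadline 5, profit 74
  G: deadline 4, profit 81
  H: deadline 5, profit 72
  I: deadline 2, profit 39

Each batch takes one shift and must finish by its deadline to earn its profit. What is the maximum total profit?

372

Profit order: G=81 E=79 F=74 H=72 A=66 C=57 I=39 B=25 D=24
Assign: G→slot 4, E→slot 2, F→slot 5, H→slot 3, A→slot 1, C skipped, I skipped, B skipped, D skipped.
Slots: [1:A] [2:E] [3:H] [4:G] [5:F]
Profit = 66 + 79 + 72 + 81 + 74 = 372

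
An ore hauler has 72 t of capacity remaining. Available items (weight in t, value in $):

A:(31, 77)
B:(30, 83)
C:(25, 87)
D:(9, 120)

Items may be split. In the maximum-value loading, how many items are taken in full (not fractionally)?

Greedy by value/weight ratio, highest first.
Order: D (120/9=13.33) > C (87/25=3.48) > B (83/30=2.77) > A (77/31=2.48)
Fill: take D (9 @ 120) → take C (25 @ 87) → take B (30 @ 83) → take 8/31 of A → 19.87; 72/72 used.
3 item(s) taken whole; one partial (take 8/31 of A).

3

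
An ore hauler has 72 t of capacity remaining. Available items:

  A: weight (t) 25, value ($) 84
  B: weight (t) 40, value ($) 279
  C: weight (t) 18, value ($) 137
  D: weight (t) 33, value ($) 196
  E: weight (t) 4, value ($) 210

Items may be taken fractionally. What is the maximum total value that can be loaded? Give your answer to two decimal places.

Order: E (210/4=52.50) > C (137/18=7.61) > B (279/40=6.97) > D (196/33=5.94) > A (84/25=3.36)
Fill: take E (4 @ 210) → take C (18 @ 137) → take B (40 @ 279) → take 10/33 of D → 59.39; 72/72 used.
Total value = 685.39

685.39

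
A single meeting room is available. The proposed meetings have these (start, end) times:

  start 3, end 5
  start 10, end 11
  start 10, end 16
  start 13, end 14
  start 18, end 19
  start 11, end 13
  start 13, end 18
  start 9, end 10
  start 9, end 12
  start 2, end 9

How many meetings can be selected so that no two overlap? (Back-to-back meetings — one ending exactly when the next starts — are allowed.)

Order by finish time; keep every interval that doesn't clash with the previous kept one.
Sorted by end: (3,5)  (2,9)  (9,10)  (10,11)  (9,12)  (11,13)  (13,14)  (10,16)  (13,18)  (18,19)
take (3,5); take (9,10); take (10,11); skip (9,12); take (11,13); take (13,14); skip (13,18); take (18,19).
Selected 6 meetings.

6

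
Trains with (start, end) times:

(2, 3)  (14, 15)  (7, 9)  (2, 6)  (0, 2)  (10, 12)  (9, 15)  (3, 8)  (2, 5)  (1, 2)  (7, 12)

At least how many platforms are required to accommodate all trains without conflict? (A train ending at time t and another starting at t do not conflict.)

The answer is the maximum number of intervals overlapping at any instant.
Events (time:±→running): 0:+→1 1:+→2 2:-→1 2:-→0 2:+→1 2:+→2 2:+→3 … peak 3.

3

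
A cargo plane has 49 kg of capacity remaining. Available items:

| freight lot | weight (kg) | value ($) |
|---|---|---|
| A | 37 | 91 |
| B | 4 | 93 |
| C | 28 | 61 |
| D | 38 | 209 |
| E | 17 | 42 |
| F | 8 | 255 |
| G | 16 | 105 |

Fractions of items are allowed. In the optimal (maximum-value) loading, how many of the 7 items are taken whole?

Sort by value per unit weight and fill in that order.
Order: F (255/8=31.88) > B (93/4=23.25) > G (105/16=6.56) > D (209/38=5.50) > E (42/17=2.47) > A (91/37=2.46) > C (61/28=2.18)
Fill: take F (8 @ 255) → take B (4 @ 93) → take G (16 @ 105) → take 21/38 of D → 115.50; 49/49 used.
3 item(s) taken whole; one partial (take 21/38 of D).

3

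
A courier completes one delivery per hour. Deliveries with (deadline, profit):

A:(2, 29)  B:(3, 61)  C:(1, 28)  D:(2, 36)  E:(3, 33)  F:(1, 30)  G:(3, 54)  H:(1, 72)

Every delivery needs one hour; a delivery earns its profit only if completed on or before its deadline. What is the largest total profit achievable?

By profit: H(d1,72), B(d3,61), G(d3,54), D(d2,36), E(d3,33), F(d1,30), A(d2,29), C(d1,28)
H→slot 1; B→slot 3; G→slot 2; D skipped; E skipped; F skipped; A skipped; C skipped.
Profit = 72 + 54 + 61 = 187

187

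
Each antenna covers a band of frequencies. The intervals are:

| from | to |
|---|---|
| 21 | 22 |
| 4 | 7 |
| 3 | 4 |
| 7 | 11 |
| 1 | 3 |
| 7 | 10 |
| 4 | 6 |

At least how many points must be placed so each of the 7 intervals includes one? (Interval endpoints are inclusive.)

By right end: [1,3]  [3,4]  [4,6]  [4,7]  [7,10]  [7,11]  [21,22]
[1,3] uncovered → point at 3; [4,6] uncovered → point at 6; [7,10] uncovered → point at 10; [21,22] uncovered → point at 22.
Points: 3, 6, 10, 22 (4 total).

4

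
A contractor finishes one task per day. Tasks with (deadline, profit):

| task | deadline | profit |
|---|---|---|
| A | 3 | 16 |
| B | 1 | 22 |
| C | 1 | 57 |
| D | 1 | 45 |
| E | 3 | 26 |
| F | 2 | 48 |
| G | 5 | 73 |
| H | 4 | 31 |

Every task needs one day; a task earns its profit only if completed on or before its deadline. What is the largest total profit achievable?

235

Sort by profit descending; place each in the latest free slot ≤ its deadline.
By profit: G(d5,73), C(d1,57), F(d2,48), D(d1,45), H(d4,31), E(d3,26), B(d1,22), A(d3,16)
G→slot 5; C→slot 1; F→slot 2; D skipped; H→slot 4; E→slot 3; B skipped; A skipped.
Profit = 57 + 48 + 26 + 31 + 73 = 235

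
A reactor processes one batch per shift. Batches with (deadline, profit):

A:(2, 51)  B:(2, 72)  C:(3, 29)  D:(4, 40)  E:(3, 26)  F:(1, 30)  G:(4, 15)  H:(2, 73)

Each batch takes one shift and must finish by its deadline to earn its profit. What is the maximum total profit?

214

Profit order: H=73 B=72 A=51 D=40 F=30 C=29 E=26 G=15
Assign: H→slot 2, B→slot 1, A skipped, D→slot 4, F skipped, C→slot 3, E skipped, G skipped.
Slots: [1:B] [2:H] [3:C] [4:D]
Profit = 72 + 73 + 29 + 40 = 214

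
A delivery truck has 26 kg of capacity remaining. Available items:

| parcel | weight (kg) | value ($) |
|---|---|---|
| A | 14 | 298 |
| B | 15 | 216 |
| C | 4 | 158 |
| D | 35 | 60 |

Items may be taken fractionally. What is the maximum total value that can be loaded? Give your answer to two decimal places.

571.20

Ratios (sorted): C 39.50, A 21.29, B 14.40, D 1.71
take C (4 @ 158); take A (14 @ 298); take 8/15 of B → 115.20. Capacity used 26/26.
Total value = 571.20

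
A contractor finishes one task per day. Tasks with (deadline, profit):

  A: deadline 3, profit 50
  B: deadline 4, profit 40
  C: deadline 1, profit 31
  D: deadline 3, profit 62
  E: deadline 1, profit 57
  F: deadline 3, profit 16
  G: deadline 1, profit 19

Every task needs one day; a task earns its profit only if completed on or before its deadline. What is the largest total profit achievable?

209

By profit: D(d3,62), E(d1,57), A(d3,50), B(d4,40), C(d1,31), G(d1,19), F(d3,16)
D→slot 3; E→slot 1; A→slot 2; B→slot 4; C skipped; G skipped; F skipped.
Profit = 57 + 50 + 62 + 40 = 209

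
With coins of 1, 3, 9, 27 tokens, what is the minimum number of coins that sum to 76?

6

76 − 2×27→22 − 2×9→4 − 1×3→1 − 1×1→0
Total coins = 2 + 2 + 1 + 1 = 6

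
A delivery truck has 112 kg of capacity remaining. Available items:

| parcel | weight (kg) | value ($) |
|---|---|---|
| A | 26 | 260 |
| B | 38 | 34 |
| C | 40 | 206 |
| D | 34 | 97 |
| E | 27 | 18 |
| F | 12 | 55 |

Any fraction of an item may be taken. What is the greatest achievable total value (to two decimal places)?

618.00

Ratios (sorted): A 10.00, C 5.15, F 4.58, D 2.85, B 0.89, E 0.67
take A (26 @ 260); take C (40 @ 206); take F (12 @ 55); take D (34 @ 97). Capacity used 112/112.
Total value = 618.00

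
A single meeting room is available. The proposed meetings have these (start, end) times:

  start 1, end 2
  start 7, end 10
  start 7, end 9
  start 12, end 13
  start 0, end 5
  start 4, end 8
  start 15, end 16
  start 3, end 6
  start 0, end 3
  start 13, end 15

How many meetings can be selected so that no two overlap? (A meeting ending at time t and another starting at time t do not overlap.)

Sorted by end: (1,2)  (0,3)  (0,5)  (3,6)  (4,8)  (7,9)  (7,10)  (12,13)  (13,15)  (15,16)
take (1,2); skip (0,3); take (3,6); take (7,9); take (12,13); take (13,15); take (15,16).
Selected 6 meetings.

6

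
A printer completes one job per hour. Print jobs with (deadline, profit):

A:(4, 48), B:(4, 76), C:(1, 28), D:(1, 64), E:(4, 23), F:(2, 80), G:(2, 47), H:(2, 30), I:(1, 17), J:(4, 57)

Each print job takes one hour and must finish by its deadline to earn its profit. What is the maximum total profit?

Take jobs in profit order; each goes to the latest open slot no later than its deadline.
By profit: F(d2,80), B(d4,76), D(d1,64), J(d4,57), A(d4,48), G(d2,47), H(d2,30), C(d1,28), E(d4,23), I(d1,17)
F→slot 2; B→slot 4; D→slot 1; J→slot 3; A skipped; G skipped; H skipped; C skipped; E skipped; I skipped.
Profit = 64 + 80 + 57 + 76 = 277

277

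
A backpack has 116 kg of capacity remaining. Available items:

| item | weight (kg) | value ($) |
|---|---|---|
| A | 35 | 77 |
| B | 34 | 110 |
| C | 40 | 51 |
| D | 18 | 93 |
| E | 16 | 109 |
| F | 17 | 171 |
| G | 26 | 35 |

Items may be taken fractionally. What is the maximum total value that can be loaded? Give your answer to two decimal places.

Sort by value per unit weight and fill in that order.
Order: F (171/17=10.06) > E (109/16=6.81) > D (93/18=5.17) > B (110/34=3.24) > A (77/35=2.20) > G (35/26=1.35) > C (51/40=1.27)
Fill: take F (17 @ 171) → take E (16 @ 109) → take D (18 @ 93) → take B (34 @ 110) → take 31/35 of A → 68.20; 116/116 used.
Total value = 551.20

551.20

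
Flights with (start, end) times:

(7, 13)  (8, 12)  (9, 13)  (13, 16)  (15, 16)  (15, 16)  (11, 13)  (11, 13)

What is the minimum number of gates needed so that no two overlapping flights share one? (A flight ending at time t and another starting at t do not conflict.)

The answer is the maximum number of intervals overlapping at any instant.
starts: [7, 8, 9, 11, 11, 13, 15, 15]
ends:   [12, 13, 13, 13, 13, 16, 16, 16]
s7→1 s8→2 s9→3 s11→4 s11→5  — peak 5.

5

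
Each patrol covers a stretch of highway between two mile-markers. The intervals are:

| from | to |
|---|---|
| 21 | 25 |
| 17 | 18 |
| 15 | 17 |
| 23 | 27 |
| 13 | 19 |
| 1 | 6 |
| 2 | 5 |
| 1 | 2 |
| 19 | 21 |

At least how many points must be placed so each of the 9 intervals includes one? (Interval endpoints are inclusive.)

Process intervals by earliest right end; each time one isn't hit yet, stab at its right endpoint.
By right end: [1,2]  [2,5]  [1,6]  [15,17]  [17,18]  [13,19]  [19,21]  [21,25]  [23,27]
[1,2] uncovered → point at 2; [15,17] uncovered → point at 17; [19,21] uncovered → point at 21; [23,27] uncovered → point at 27.
Points: 2, 17, 21, 27 (4 total).

4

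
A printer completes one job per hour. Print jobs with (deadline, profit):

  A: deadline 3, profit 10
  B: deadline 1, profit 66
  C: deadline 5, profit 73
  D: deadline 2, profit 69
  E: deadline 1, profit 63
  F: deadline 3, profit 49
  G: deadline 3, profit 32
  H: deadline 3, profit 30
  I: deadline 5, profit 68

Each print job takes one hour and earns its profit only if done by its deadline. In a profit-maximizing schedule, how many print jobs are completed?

5

Sort by profit descending; place each in the latest free slot ≤ its deadline.
Profit order: C=73 D=69 I=68 B=66 E=63 F=49 G=32 H=30 A=10
Assign: C→slot 5, D→slot 2, I→slot 4, B→slot 1, E skipped, F→slot 3, G skipped, H skipped, A skipped.
Slots: [1:B] [2:D] [3:F] [4:I] [5:C]
5 of 9 scheduled.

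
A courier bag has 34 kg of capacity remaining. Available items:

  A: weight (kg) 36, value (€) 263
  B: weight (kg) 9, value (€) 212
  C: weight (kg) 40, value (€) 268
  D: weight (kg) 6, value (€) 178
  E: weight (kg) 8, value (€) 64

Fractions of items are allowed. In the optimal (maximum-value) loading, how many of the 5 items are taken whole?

3

Greedy by value/weight ratio, highest first.
Order: D (178/6=29.67) > B (212/9=23.56) > E (64/8=8.00) > A (263/36=7.31) > C (268/40=6.70)
Fill: take D (6 @ 178) → take B (9 @ 212) → take E (8 @ 64) → take 11/36 of A → 80.36; 34/34 used.
3 item(s) taken whole; one partial (take 11/36 of A).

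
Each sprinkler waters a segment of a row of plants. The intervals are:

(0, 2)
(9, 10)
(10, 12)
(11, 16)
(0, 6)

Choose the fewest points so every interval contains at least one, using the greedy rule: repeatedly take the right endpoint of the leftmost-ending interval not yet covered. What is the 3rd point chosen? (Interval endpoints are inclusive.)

16

Sorted: [0,2] [0,6] [9,10] [10,12] [11,16]
{[0,2],[0,6]} hit by 2; {[9,10],[10,12]} hit by 10; {[11,16]} hit by 16.
Points: 2, 10, 16 (3 total).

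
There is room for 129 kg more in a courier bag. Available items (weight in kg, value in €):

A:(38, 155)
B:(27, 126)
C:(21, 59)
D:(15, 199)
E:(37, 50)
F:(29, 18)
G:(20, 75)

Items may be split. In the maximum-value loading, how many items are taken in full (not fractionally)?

Sort by value per unit weight and fill in that order.
Ratios (sorted): D 13.27, B 4.67, A 4.08, G 3.75, C 2.81, E 1.35, F 0.62
take D (15 @ 199); take B (27 @ 126); take A (38 @ 155); take G (20 @ 75); take C (21 @ 59); take 8/37 of E → 10.81. Capacity used 129/129.
5 item(s) taken whole; one partial (take 8/37 of E).

5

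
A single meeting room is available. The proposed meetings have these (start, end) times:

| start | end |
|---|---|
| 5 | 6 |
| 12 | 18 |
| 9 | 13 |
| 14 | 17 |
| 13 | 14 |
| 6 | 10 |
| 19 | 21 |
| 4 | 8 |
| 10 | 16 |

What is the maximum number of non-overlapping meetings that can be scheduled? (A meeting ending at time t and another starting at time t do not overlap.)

5

Sorted by end: (5,6)  (4,8)  (6,10)  (9,13)  (13,14)  (10,16)  (14,17)  (12,18)  (19,21)
take (5,6); take (6,10); skip (9,13); take (13,14); take (14,17); take (19,21).
Selected 5 meetings.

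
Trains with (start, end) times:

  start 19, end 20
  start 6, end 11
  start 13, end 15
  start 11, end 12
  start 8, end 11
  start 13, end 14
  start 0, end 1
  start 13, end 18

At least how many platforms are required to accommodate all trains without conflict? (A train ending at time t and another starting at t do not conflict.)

Count concurrent intervals with a sweep; the peak is the room count.
Events (time:±→running): 0:+→1 1:-→0 6:+→1 8:+→2 11:-→1 11:-→0 11:+→1 12:-→0 13:+→1 13:+→2 13:+→3 … peak 3.

3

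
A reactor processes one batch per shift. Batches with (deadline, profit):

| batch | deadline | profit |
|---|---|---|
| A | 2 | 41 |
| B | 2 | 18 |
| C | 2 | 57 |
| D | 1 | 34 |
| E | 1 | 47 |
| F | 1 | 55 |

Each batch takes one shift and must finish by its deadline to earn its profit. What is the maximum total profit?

112

Take jobs in profit order; each goes to the latest open slot no later than its deadline.
By profit: C(d2,57), F(d1,55), E(d1,47), A(d2,41), D(d1,34), B(d2,18)
C→slot 2; F→slot 1; E skipped; A skipped; D skipped; B skipped.
Profit = 55 + 57 = 112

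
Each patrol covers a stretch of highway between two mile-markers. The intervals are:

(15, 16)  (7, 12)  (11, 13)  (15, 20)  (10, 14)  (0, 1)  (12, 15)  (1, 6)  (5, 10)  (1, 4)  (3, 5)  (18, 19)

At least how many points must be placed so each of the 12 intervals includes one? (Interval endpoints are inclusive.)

5

Sorted: [0,1] [1,4] [3,5] [1,6] [5,10] [7,12] [11,13] [10,14] [12,15] [15,16] [18,19] [15,20]
{[0,1],[1,4]} hit by 1; {[3,5],[1,6],[5,10]} hit by 5; {[7,12],[11,13],[10,14],[12,15]} hit by 12; {[15,16]} hit by 16; {[18,19],[15,20]} hit by 19.
Points: 1, 5, 12, 16, 19 (5 total).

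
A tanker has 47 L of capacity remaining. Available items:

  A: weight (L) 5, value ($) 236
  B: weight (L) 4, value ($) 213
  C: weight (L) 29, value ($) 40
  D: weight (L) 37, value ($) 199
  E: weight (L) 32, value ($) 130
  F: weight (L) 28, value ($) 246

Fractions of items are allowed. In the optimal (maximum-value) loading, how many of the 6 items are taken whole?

Greedy by value/weight ratio, highest first.
Order: B (213/4=53.25) > A (236/5=47.20) > F (246/28=8.79) > D (199/37=5.38) > E (130/32=4.06) > C (40/29=1.38)
Fill: take B (4 @ 213) → take A (5 @ 236) → take F (28 @ 246) → take 10/37 of D → 53.78; 47/47 used.
3 item(s) taken whole; one partial (take 10/37 of D).

3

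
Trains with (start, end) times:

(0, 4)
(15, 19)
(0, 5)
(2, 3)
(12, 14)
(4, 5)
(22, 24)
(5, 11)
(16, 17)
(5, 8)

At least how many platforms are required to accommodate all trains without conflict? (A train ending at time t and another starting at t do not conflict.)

Events (time:±→running): 0:+→1 0:+→2 2:+→3 … peak 3.

3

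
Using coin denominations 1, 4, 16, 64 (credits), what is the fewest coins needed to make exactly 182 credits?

8

Use the largest denomination that fits, subtract, and repeat.
182 = 2×64 + 3×16 + 1×4 + 2×1
Total coins = 2 + 3 + 1 + 2 = 8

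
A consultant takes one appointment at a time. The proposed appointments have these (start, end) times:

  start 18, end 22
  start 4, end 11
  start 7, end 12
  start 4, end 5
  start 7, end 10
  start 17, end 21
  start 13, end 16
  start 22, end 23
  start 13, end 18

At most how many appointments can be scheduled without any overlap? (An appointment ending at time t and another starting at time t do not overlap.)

5

Sorted by end: (4,5)  (7,10)  (4,11)  (7,12)  (13,16)  (13,18)  (17,21)  (18,22)  (22,23)
take (4,5); take (7,10); skip (7,12); take (13,16); skip (13,18); take (17,21); take (22,23).
Selected 5 appointments.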